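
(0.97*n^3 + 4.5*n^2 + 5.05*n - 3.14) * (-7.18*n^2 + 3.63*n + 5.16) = -6.9646*n^5 - 28.7889*n^4 - 14.9188*n^3 + 64.0967*n^2 + 14.6598*n - 16.2024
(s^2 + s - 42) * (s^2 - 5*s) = s^4 - 4*s^3 - 47*s^2 + 210*s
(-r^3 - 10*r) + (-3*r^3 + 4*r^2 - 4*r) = -4*r^3 + 4*r^2 - 14*r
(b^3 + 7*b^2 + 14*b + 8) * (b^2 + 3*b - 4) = b^5 + 10*b^4 + 31*b^3 + 22*b^2 - 32*b - 32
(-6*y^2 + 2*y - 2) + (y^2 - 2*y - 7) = -5*y^2 - 9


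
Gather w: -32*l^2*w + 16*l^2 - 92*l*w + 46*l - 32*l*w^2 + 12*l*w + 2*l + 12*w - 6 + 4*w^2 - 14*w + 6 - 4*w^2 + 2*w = 16*l^2 - 32*l*w^2 + 48*l + w*(-32*l^2 - 80*l)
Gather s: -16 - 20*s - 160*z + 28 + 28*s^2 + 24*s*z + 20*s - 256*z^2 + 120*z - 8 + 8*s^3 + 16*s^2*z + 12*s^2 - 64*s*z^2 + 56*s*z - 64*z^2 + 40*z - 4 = 8*s^3 + s^2*(16*z + 40) + s*(-64*z^2 + 80*z) - 320*z^2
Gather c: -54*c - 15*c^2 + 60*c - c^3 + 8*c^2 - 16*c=-c^3 - 7*c^2 - 10*c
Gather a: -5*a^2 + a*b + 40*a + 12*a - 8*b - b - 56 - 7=-5*a^2 + a*(b + 52) - 9*b - 63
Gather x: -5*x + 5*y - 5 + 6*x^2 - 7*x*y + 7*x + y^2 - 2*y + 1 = 6*x^2 + x*(2 - 7*y) + y^2 + 3*y - 4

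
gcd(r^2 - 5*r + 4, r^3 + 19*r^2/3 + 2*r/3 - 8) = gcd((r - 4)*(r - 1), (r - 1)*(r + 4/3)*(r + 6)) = r - 1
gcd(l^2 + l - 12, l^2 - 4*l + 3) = l - 3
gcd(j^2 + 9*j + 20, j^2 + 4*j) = j + 4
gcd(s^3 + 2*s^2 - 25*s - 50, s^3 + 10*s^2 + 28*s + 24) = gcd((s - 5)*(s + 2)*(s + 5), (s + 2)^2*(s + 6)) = s + 2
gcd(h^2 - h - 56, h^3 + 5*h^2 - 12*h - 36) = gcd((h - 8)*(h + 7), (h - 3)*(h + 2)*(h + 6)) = 1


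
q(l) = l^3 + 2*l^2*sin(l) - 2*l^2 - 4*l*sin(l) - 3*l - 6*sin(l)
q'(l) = 2*l^2*cos(l) + 3*l^2 + 4*l*sin(l) - 4*l*cos(l) - 4*l - 4*sin(l) - 6*cos(l) - 3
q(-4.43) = -63.95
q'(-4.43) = 38.53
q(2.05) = -11.08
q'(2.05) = 7.81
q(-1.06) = -0.68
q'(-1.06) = 12.04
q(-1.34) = -4.85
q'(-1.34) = 17.53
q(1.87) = -12.26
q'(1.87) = 5.25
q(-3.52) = -45.69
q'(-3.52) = 11.04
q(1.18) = -12.02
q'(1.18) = -5.90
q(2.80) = -2.64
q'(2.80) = 13.16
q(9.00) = 589.45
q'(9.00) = 107.85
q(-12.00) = -1802.93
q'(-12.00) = 727.57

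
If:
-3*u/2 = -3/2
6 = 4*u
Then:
No Solution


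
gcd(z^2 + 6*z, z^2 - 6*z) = z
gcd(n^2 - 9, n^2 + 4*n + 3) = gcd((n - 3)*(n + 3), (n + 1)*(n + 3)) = n + 3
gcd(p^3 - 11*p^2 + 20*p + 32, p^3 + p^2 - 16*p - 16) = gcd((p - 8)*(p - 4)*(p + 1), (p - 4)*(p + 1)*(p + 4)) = p^2 - 3*p - 4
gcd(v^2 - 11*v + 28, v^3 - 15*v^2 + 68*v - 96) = v - 4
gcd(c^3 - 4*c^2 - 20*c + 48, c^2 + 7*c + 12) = c + 4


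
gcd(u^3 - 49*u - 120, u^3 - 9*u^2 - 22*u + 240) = u^2 - 3*u - 40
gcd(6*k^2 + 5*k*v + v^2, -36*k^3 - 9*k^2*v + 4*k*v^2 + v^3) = 3*k + v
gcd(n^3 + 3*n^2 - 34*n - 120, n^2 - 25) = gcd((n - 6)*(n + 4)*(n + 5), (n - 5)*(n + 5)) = n + 5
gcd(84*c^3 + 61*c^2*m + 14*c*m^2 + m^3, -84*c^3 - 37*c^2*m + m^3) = 12*c^2 + 7*c*m + m^2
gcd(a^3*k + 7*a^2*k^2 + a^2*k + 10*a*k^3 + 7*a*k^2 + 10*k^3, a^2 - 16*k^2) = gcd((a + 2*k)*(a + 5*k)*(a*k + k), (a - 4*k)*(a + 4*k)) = 1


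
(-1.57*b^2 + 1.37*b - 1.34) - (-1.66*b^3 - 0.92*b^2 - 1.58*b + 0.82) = 1.66*b^3 - 0.65*b^2 + 2.95*b - 2.16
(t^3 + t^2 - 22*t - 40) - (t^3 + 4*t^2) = -3*t^2 - 22*t - 40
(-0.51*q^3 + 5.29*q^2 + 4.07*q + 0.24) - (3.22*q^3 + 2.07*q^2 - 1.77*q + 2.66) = -3.73*q^3 + 3.22*q^2 + 5.84*q - 2.42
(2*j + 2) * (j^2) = 2*j^3 + 2*j^2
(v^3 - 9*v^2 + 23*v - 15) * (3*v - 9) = 3*v^4 - 36*v^3 + 150*v^2 - 252*v + 135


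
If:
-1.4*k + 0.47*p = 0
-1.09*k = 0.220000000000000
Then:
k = -0.20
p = -0.60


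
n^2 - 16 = (n - 4)*(n + 4)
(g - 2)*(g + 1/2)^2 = g^3 - g^2 - 7*g/4 - 1/2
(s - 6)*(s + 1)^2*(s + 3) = s^4 - s^3 - 23*s^2 - 39*s - 18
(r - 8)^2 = r^2 - 16*r + 64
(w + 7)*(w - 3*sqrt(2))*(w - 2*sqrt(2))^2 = w^4 - 7*sqrt(2)*w^3 + 7*w^3 - 49*sqrt(2)*w^2 + 32*w^2 - 24*sqrt(2)*w + 224*w - 168*sqrt(2)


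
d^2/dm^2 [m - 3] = 0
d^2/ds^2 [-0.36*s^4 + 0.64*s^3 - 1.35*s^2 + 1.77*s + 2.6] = -4.32*s^2 + 3.84*s - 2.7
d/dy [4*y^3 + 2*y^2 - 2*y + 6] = 12*y^2 + 4*y - 2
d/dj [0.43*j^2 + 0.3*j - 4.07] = 0.86*j + 0.3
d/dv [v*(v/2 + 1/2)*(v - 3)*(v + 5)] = 2*v^3 + 9*v^2/2 - 13*v - 15/2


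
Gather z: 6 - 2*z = 6 - 2*z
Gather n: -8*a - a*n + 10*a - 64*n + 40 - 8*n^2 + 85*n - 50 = 2*a - 8*n^2 + n*(21 - a) - 10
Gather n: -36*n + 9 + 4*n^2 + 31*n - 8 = 4*n^2 - 5*n + 1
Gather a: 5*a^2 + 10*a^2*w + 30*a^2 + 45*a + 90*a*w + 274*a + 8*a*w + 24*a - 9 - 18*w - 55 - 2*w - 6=a^2*(10*w + 35) + a*(98*w + 343) - 20*w - 70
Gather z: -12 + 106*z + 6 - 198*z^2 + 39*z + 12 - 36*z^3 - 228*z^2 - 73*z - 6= -36*z^3 - 426*z^2 + 72*z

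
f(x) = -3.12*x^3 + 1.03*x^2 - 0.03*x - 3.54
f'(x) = -9.36*x^2 + 2.06*x - 0.03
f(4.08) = -198.42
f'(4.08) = -147.44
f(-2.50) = 51.72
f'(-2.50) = -63.68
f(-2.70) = 65.46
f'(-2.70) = -73.83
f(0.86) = -4.79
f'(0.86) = -5.18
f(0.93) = -5.19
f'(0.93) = -6.21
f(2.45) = -43.31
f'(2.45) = -51.17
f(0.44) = -3.62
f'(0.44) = -0.94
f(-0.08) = -3.53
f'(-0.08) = -0.25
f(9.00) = -2194.86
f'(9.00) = -739.65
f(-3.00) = 90.06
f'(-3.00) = -90.45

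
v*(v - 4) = v^2 - 4*v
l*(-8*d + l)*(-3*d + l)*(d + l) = 24*d^3*l + 13*d^2*l^2 - 10*d*l^3 + l^4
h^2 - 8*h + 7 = (h - 7)*(h - 1)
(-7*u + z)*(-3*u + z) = 21*u^2 - 10*u*z + z^2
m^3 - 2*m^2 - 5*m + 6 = (m - 3)*(m - 1)*(m + 2)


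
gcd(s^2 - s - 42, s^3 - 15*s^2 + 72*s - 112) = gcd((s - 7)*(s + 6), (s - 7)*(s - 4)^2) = s - 7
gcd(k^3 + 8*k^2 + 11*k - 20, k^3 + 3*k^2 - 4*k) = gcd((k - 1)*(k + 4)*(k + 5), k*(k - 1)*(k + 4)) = k^2 + 3*k - 4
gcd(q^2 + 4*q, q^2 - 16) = q + 4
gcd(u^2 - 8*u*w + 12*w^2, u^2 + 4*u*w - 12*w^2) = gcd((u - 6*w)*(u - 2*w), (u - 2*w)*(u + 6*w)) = u - 2*w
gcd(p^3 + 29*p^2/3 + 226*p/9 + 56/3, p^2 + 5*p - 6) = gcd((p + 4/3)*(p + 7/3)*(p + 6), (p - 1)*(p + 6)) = p + 6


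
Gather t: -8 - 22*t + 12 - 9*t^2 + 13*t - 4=-9*t^2 - 9*t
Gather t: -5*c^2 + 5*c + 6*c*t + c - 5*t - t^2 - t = -5*c^2 + 6*c - t^2 + t*(6*c - 6)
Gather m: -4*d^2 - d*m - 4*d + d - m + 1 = -4*d^2 - 3*d + m*(-d - 1) + 1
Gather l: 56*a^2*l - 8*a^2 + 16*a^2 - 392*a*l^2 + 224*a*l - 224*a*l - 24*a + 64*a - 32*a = 56*a^2*l + 8*a^2 - 392*a*l^2 + 8*a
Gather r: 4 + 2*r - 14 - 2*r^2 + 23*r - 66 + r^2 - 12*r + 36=-r^2 + 13*r - 40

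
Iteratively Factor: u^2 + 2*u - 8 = (u + 4)*(u - 2)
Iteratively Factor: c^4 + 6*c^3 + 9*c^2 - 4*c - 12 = (c - 1)*(c^3 + 7*c^2 + 16*c + 12) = (c - 1)*(c + 2)*(c^2 + 5*c + 6) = (c - 1)*(c + 2)^2*(c + 3)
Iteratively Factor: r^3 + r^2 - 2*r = (r - 1)*(r^2 + 2*r) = (r - 1)*(r + 2)*(r)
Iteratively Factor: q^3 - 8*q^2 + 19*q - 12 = (q - 4)*(q^2 - 4*q + 3) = (q - 4)*(q - 3)*(q - 1)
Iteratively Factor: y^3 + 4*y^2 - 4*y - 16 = (y - 2)*(y^2 + 6*y + 8) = (y - 2)*(y + 4)*(y + 2)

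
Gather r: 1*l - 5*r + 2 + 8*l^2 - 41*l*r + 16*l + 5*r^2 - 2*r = 8*l^2 + 17*l + 5*r^2 + r*(-41*l - 7) + 2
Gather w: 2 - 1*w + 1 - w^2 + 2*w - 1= -w^2 + w + 2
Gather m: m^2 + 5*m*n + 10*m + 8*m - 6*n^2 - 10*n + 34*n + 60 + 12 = m^2 + m*(5*n + 18) - 6*n^2 + 24*n + 72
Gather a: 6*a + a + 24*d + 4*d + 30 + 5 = 7*a + 28*d + 35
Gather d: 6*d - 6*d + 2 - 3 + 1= 0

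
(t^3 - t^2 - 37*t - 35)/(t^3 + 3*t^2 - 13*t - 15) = (t - 7)/(t - 3)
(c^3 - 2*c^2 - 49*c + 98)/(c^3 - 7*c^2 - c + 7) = (c^2 + 5*c - 14)/(c^2 - 1)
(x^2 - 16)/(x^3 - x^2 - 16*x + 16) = 1/(x - 1)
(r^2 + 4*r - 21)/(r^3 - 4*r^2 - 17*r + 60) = (r + 7)/(r^2 - r - 20)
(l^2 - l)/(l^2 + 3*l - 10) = l*(l - 1)/(l^2 + 3*l - 10)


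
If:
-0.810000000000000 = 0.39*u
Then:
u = -2.08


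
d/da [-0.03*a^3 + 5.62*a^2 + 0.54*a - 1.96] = -0.09*a^2 + 11.24*a + 0.54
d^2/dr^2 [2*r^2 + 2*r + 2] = 4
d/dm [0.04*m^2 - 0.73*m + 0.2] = 0.08*m - 0.73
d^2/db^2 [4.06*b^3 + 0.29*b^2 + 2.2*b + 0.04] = 24.36*b + 0.58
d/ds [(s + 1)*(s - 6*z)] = 2*s - 6*z + 1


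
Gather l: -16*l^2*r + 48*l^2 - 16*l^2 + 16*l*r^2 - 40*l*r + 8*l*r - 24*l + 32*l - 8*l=l^2*(32 - 16*r) + l*(16*r^2 - 32*r)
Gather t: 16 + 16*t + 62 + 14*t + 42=30*t + 120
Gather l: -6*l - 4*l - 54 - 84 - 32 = -10*l - 170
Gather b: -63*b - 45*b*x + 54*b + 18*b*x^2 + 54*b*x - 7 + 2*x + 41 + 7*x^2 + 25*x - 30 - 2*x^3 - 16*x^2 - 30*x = b*(18*x^2 + 9*x - 9) - 2*x^3 - 9*x^2 - 3*x + 4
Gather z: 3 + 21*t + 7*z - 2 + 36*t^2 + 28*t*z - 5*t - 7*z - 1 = 36*t^2 + 28*t*z + 16*t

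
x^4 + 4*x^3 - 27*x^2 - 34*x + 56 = (x - 4)*(x - 1)*(x + 2)*(x + 7)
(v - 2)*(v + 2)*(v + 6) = v^3 + 6*v^2 - 4*v - 24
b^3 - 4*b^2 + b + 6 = (b - 3)*(b - 2)*(b + 1)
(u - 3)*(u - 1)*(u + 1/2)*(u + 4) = u^4 + u^3/2 - 13*u^2 + 11*u/2 + 6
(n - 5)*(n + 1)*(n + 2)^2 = n^4 - 17*n^2 - 36*n - 20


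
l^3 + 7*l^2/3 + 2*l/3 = l*(l + 1/3)*(l + 2)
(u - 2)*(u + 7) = u^2 + 5*u - 14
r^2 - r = r*(r - 1)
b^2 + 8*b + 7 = (b + 1)*(b + 7)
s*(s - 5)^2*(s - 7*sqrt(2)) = s^4 - 10*s^3 - 7*sqrt(2)*s^3 + 25*s^2 + 70*sqrt(2)*s^2 - 175*sqrt(2)*s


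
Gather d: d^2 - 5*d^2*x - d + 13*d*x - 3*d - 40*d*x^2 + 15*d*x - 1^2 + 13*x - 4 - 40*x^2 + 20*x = d^2*(1 - 5*x) + d*(-40*x^2 + 28*x - 4) - 40*x^2 + 33*x - 5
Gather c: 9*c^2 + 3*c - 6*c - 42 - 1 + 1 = 9*c^2 - 3*c - 42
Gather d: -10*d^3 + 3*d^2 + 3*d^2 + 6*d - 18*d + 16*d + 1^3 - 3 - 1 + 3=-10*d^3 + 6*d^2 + 4*d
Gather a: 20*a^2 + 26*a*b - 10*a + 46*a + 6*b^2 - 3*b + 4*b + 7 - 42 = 20*a^2 + a*(26*b + 36) + 6*b^2 + b - 35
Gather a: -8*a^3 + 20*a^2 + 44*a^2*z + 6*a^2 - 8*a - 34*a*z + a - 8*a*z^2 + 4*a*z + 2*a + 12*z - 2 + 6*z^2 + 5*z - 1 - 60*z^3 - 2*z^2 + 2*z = -8*a^3 + a^2*(44*z + 26) + a*(-8*z^2 - 30*z - 5) - 60*z^3 + 4*z^2 + 19*z - 3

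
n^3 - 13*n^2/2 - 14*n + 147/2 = (n - 7)*(n - 3)*(n + 7/2)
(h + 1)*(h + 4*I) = h^2 + h + 4*I*h + 4*I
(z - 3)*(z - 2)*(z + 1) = z^3 - 4*z^2 + z + 6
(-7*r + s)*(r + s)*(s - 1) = -7*r^2*s + 7*r^2 - 6*r*s^2 + 6*r*s + s^3 - s^2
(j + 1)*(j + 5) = j^2 + 6*j + 5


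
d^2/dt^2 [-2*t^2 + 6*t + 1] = -4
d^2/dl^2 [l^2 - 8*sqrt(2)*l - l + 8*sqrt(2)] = 2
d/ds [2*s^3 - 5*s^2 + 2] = 2*s*(3*s - 5)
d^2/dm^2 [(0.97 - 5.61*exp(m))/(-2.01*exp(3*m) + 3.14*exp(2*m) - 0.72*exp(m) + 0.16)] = (90.6598440000001*exp(6*m) - 141.490935*exp(5*m) + 90.1798259999999*exp(4*m) - 4.92543999999995*exp(3*m) - 13.139424*exp(2*m) + 2.092736*exp(m) + 0.031872)*exp(m)/(8.120601*exp(9*m) - 38.057742*exp(8*m) + 68.180004*exp(7*m) - 60.16364*exp(6*m) + 30.481632*exp(5*m) - 11.005248*exp(4*m) + 2.697984*exp(3*m) - 0.489984*exp(2*m) + 0.055296*exp(m) - 0.004096)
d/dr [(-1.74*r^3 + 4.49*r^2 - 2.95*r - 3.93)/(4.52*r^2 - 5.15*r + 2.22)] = (-7.8648*r^4 + 17.922*r^3 - 21.3779*r^2 + 55.4628*r - 26.7885)/(20.4304*r^4 - 46.556*r^3 + 46.5913*r^2 - 22.866*r + 4.9284)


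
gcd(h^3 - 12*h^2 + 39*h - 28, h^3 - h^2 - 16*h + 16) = h^2 - 5*h + 4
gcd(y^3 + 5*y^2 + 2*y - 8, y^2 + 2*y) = y + 2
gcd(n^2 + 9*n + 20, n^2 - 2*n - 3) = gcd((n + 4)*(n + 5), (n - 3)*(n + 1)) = 1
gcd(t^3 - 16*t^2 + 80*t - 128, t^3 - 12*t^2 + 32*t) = t^2 - 12*t + 32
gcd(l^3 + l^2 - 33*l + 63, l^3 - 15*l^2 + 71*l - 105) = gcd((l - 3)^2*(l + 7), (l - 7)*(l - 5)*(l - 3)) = l - 3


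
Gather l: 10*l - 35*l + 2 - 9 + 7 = -25*l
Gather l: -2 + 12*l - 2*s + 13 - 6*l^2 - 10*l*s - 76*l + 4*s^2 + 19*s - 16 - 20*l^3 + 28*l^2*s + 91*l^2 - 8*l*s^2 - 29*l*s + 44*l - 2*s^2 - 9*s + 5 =-20*l^3 + l^2*(28*s + 85) + l*(-8*s^2 - 39*s - 20) + 2*s^2 + 8*s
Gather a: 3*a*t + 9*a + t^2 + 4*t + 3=a*(3*t + 9) + t^2 + 4*t + 3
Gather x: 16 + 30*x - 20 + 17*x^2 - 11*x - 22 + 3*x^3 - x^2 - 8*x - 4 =3*x^3 + 16*x^2 + 11*x - 30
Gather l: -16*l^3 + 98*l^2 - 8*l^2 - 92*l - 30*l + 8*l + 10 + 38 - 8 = -16*l^3 + 90*l^2 - 114*l + 40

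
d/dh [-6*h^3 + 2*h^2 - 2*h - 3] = -18*h^2 + 4*h - 2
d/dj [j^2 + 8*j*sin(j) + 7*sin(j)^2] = 8*j*cos(j) + 2*j + 8*sin(j) + 7*sin(2*j)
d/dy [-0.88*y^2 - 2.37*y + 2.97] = -1.76*y - 2.37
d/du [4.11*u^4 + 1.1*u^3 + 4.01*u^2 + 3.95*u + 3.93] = 16.44*u^3 + 3.3*u^2 + 8.02*u + 3.95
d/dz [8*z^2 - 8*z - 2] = 16*z - 8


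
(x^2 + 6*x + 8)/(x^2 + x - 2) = (x + 4)/(x - 1)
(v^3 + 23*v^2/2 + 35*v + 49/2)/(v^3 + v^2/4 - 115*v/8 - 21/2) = 4*(v^2 + 8*v + 7)/(4*v^2 - 13*v - 12)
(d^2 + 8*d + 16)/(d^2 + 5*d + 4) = (d + 4)/(d + 1)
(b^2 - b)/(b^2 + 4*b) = (b - 1)/(b + 4)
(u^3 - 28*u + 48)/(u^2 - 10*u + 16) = (u^2 + 2*u - 24)/(u - 8)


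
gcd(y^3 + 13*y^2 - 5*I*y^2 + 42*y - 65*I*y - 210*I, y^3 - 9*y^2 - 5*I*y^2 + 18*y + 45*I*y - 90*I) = y - 5*I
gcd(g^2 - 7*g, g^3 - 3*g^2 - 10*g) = g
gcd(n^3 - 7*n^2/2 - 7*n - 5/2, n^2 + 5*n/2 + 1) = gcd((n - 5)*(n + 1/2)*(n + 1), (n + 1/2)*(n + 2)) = n + 1/2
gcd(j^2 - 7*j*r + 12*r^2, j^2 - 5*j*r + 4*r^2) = -j + 4*r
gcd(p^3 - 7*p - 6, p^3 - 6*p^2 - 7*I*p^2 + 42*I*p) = 1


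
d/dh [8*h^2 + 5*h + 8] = 16*h + 5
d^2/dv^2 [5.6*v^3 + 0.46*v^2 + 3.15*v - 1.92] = 33.6*v + 0.92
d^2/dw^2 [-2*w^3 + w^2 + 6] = 2 - 12*w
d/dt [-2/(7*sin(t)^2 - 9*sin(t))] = 2*(14*sin(t) - 9)*cos(t)/((7*sin(t) - 9)^2*sin(t)^2)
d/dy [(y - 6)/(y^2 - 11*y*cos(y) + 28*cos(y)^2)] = (y^2 - 11*y*cos(y) + (6 - y)*(11*y*sin(y) + 2*y - 28*sin(2*y) - 11*cos(y)) + 28*cos(y)^2)/((y - 7*cos(y))^2*(y - 4*cos(y))^2)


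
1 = 1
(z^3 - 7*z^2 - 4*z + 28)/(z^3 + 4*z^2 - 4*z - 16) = (z - 7)/(z + 4)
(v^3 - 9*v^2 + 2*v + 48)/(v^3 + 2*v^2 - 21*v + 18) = (v^2 - 6*v - 16)/(v^2 + 5*v - 6)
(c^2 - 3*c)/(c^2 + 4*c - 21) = c/(c + 7)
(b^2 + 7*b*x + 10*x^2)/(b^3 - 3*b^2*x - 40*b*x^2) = (-b - 2*x)/(b*(-b + 8*x))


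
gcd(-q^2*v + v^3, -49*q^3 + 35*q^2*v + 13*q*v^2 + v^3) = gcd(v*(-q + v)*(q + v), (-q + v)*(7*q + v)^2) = q - v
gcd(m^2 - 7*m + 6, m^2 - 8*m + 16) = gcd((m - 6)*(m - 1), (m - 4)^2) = 1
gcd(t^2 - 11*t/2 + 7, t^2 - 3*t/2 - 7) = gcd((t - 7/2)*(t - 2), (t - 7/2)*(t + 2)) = t - 7/2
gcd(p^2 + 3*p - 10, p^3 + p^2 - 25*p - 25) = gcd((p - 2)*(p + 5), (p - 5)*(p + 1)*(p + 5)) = p + 5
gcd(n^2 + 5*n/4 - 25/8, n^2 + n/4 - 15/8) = n - 5/4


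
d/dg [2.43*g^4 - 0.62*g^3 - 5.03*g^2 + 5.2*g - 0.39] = 9.72*g^3 - 1.86*g^2 - 10.06*g + 5.2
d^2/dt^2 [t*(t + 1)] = 2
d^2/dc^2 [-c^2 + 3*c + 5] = -2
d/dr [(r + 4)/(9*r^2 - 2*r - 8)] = 9*r*(-r - 8)/(81*r^4 - 36*r^3 - 140*r^2 + 32*r + 64)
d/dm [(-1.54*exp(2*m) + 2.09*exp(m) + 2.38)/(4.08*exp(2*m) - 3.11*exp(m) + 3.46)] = (-3.7378*exp(2*m) - 30.0776*exp(m) + 14.6332)*exp(m)/(16.6464*exp(4*m) - 25.3776*exp(3*m) + 37.9057*exp(2*m) - 21.5212*exp(m) + 11.9716)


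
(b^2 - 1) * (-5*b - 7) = -5*b^3 - 7*b^2 + 5*b + 7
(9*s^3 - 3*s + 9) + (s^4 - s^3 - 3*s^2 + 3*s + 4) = s^4 + 8*s^3 - 3*s^2 + 13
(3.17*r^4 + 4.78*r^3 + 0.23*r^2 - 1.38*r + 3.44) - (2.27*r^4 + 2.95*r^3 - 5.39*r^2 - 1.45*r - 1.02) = 0.9*r^4 + 1.83*r^3 + 5.62*r^2 + 0.0700000000000001*r + 4.46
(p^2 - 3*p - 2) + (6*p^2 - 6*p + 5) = 7*p^2 - 9*p + 3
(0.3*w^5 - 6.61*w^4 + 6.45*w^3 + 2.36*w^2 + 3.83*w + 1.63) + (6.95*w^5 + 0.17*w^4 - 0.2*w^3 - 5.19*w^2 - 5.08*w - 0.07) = 7.25*w^5 - 6.44*w^4 + 6.25*w^3 - 2.83*w^2 - 1.25*w + 1.56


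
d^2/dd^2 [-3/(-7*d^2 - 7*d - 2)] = 42*(-7*d^2 - 7*d + 7*(2*d + 1)^2 - 2)/(7*d^2 + 7*d + 2)^3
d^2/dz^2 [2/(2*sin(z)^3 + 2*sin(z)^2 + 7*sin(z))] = 2*(-36*sin(z)^3 - 44*sin(z)^2 + 4*sin(z) + 22 + 59/sin(z) + 84/sin(z)^2 + 98/sin(z)^3)/(2*sin(z)^2 + 2*sin(z) + 7)^3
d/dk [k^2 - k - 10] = 2*k - 1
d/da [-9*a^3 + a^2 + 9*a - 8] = -27*a^2 + 2*a + 9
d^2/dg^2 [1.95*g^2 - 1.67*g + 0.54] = 3.90000000000000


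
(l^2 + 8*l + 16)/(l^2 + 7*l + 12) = (l + 4)/(l + 3)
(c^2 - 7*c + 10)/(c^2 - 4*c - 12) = (-c^2 + 7*c - 10)/(-c^2 + 4*c + 12)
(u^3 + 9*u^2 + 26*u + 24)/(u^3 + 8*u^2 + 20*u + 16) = (u + 3)/(u + 2)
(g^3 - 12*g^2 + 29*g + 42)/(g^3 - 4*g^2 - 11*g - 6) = (g - 7)/(g + 1)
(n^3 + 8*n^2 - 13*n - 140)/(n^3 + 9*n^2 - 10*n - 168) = (n + 5)/(n + 6)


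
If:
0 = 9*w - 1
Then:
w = 1/9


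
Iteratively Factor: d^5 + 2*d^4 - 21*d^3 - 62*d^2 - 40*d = (d)*(d^4 + 2*d^3 - 21*d^2 - 62*d - 40) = d*(d - 5)*(d^3 + 7*d^2 + 14*d + 8) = d*(d - 5)*(d + 1)*(d^2 + 6*d + 8) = d*(d - 5)*(d + 1)*(d + 2)*(d + 4)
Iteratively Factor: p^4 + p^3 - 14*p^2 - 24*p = (p + 3)*(p^3 - 2*p^2 - 8*p) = p*(p + 3)*(p^2 - 2*p - 8) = p*(p - 4)*(p + 3)*(p + 2)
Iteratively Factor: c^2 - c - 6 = (c - 3)*(c + 2)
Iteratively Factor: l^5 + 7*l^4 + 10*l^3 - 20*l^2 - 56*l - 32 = (l + 1)*(l^4 + 6*l^3 + 4*l^2 - 24*l - 32) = (l - 2)*(l + 1)*(l^3 + 8*l^2 + 20*l + 16) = (l - 2)*(l + 1)*(l + 2)*(l^2 + 6*l + 8) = (l - 2)*(l + 1)*(l + 2)*(l + 4)*(l + 2)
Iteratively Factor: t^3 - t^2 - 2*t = (t - 2)*(t^2 + t) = (t - 2)*(t + 1)*(t)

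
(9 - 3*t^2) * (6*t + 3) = -18*t^3 - 9*t^2 + 54*t + 27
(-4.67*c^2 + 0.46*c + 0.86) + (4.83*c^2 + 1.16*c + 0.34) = 0.16*c^2 + 1.62*c + 1.2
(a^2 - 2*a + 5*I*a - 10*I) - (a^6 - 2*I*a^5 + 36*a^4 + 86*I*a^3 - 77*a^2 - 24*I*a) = -a^6 + 2*I*a^5 - 36*a^4 - 86*I*a^3 + 78*a^2 - 2*a + 29*I*a - 10*I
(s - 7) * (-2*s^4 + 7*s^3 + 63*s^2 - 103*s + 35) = -2*s^5 + 21*s^4 + 14*s^3 - 544*s^2 + 756*s - 245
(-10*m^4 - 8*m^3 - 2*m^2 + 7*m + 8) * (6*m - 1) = -60*m^5 - 38*m^4 - 4*m^3 + 44*m^2 + 41*m - 8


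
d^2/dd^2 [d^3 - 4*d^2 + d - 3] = 6*d - 8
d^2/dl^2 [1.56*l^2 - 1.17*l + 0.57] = 3.12000000000000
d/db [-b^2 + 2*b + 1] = 2 - 2*b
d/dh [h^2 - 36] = 2*h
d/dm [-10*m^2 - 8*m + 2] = -20*m - 8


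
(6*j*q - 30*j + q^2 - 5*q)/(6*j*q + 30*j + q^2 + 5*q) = (q - 5)/(q + 5)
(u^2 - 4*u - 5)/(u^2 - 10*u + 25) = (u + 1)/(u - 5)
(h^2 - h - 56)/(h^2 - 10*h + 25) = (h^2 - h - 56)/(h^2 - 10*h + 25)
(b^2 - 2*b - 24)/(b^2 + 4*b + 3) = (b^2 - 2*b - 24)/(b^2 + 4*b + 3)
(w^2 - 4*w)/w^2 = (w - 4)/w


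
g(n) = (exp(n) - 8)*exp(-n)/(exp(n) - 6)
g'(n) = -(exp(n) - 8)*exp(-n)/(exp(n) - 6) - (exp(n) - 8)/(exp(n) - 6)^2 + 1/(exp(n) - 6) = (-exp(2*n) + 16*exp(n) - 48)*exp(-n)/(exp(2*n) - 12*exp(n) + 36)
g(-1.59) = 6.60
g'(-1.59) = -6.54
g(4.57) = 0.01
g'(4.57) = -0.01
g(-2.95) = 25.53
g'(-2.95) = -25.47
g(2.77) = 0.05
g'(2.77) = -0.03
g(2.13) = 0.02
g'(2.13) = 0.32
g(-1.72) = 7.50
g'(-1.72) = -7.44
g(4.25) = 0.01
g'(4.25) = -0.01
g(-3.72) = 55.07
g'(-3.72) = -55.02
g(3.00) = 0.04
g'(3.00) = -0.03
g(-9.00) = 10804.17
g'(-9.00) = -10804.11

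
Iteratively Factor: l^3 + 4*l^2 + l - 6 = (l - 1)*(l^2 + 5*l + 6) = (l - 1)*(l + 2)*(l + 3)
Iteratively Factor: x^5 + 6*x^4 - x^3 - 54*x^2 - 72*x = (x + 2)*(x^4 + 4*x^3 - 9*x^2 - 36*x) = (x + 2)*(x + 3)*(x^3 + x^2 - 12*x) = (x - 3)*(x + 2)*(x + 3)*(x^2 + 4*x) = (x - 3)*(x + 2)*(x + 3)*(x + 4)*(x)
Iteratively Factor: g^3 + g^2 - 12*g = (g)*(g^2 + g - 12) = g*(g + 4)*(g - 3)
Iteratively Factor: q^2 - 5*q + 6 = (q - 2)*(q - 3)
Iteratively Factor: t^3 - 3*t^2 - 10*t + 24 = (t - 4)*(t^2 + t - 6) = (t - 4)*(t - 2)*(t + 3)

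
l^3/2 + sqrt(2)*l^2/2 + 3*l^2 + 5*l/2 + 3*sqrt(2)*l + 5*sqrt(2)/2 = (l/2 + 1/2)*(l + 5)*(l + sqrt(2))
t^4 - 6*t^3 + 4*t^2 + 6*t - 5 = (t - 5)*(t - 1)^2*(t + 1)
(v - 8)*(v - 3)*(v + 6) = v^3 - 5*v^2 - 42*v + 144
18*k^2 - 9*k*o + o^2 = (-6*k + o)*(-3*k + o)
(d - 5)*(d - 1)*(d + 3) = d^3 - 3*d^2 - 13*d + 15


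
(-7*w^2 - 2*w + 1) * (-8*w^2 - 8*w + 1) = 56*w^4 + 72*w^3 + w^2 - 10*w + 1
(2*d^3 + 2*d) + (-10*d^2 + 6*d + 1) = 2*d^3 - 10*d^2 + 8*d + 1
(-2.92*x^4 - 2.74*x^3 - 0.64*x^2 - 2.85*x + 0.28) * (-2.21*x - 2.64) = 6.4532*x^5 + 13.7642*x^4 + 8.648*x^3 + 7.9881*x^2 + 6.9052*x - 0.7392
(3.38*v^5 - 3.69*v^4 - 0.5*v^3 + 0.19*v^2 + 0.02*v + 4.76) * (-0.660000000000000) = -2.2308*v^5 + 2.4354*v^4 + 0.33*v^3 - 0.1254*v^2 - 0.0132*v - 3.1416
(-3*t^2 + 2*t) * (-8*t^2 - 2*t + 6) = 24*t^4 - 10*t^3 - 22*t^2 + 12*t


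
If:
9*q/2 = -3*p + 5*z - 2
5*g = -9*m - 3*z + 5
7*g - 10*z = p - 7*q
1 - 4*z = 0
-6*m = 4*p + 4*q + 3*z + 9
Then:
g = 2255/344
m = -3271/1032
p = 2563/344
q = -883/172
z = 1/4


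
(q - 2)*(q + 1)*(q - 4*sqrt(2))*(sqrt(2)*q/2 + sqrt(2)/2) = sqrt(2)*q^4/2 - 4*q^3 - 3*sqrt(2)*q^2/2 - sqrt(2)*q + 12*q + 8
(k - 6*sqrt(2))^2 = k^2 - 12*sqrt(2)*k + 72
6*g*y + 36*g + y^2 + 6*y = (6*g + y)*(y + 6)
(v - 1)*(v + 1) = v^2 - 1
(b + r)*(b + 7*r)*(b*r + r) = b^3*r + 8*b^2*r^2 + b^2*r + 7*b*r^3 + 8*b*r^2 + 7*r^3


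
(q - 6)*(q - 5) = q^2 - 11*q + 30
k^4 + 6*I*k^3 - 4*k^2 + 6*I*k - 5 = (k - I)*(k + I)^2*(k + 5*I)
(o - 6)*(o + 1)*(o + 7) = o^3 + 2*o^2 - 41*o - 42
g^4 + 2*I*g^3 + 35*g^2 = g^2*(g - 5*I)*(g + 7*I)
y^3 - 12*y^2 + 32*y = y*(y - 8)*(y - 4)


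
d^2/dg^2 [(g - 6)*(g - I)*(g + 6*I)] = 6*g - 12 + 10*I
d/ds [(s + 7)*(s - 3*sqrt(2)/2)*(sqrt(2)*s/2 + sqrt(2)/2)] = 3*sqrt(2)*s^2/2 - 3*s + 8*sqrt(2)*s - 12 + 7*sqrt(2)/2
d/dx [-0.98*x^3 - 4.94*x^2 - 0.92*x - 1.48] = -2.94*x^2 - 9.88*x - 0.92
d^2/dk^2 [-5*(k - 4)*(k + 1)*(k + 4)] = -30*k - 10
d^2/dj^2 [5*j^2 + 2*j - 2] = 10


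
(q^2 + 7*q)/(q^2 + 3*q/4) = 4*(q + 7)/(4*q + 3)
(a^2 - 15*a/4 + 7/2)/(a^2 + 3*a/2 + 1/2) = (4*a^2 - 15*a + 14)/(2*(2*a^2 + 3*a + 1))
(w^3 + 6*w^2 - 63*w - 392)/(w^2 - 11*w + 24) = (w^2 + 14*w + 49)/(w - 3)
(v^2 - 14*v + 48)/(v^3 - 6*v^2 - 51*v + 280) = (v - 6)/(v^2 + 2*v - 35)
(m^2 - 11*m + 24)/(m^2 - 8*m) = (m - 3)/m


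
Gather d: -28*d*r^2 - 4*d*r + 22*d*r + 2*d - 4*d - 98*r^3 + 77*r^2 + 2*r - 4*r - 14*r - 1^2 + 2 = d*(-28*r^2 + 18*r - 2) - 98*r^3 + 77*r^2 - 16*r + 1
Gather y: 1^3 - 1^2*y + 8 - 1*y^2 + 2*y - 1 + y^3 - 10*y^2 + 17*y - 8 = y^3 - 11*y^2 + 18*y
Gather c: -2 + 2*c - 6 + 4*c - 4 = 6*c - 12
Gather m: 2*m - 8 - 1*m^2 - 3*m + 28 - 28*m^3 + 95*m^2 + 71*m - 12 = -28*m^3 + 94*m^2 + 70*m + 8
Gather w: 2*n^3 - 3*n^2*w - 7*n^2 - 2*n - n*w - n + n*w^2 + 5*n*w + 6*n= 2*n^3 - 7*n^2 + n*w^2 + 3*n + w*(-3*n^2 + 4*n)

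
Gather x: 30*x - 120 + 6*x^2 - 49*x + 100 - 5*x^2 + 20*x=x^2 + x - 20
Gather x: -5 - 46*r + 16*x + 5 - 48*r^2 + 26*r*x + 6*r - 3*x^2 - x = -48*r^2 - 40*r - 3*x^2 + x*(26*r + 15)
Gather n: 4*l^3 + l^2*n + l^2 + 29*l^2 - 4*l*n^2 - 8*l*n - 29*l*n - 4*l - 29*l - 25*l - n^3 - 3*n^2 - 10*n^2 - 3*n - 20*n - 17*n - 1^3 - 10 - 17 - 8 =4*l^3 + 30*l^2 - 58*l - n^3 + n^2*(-4*l - 13) + n*(l^2 - 37*l - 40) - 36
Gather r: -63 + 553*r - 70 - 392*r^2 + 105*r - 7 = -392*r^2 + 658*r - 140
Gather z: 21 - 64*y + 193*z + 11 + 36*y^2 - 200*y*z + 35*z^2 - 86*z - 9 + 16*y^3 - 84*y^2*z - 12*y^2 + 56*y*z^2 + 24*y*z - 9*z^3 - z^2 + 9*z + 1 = 16*y^3 + 24*y^2 - 64*y - 9*z^3 + z^2*(56*y + 34) + z*(-84*y^2 - 176*y + 116) + 24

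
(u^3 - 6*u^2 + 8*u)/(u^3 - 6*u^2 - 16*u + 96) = u*(u - 2)/(u^2 - 2*u - 24)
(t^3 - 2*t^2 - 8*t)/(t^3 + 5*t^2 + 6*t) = (t - 4)/(t + 3)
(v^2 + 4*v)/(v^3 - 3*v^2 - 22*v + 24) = v/(v^2 - 7*v + 6)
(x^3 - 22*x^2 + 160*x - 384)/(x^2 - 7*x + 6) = (x^2 - 16*x + 64)/(x - 1)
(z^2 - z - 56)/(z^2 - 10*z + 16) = (z + 7)/(z - 2)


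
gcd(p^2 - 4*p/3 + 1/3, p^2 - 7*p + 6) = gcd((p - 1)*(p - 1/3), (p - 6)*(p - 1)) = p - 1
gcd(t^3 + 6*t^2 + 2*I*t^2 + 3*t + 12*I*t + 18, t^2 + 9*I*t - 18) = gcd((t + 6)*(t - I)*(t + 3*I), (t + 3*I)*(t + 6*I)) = t + 3*I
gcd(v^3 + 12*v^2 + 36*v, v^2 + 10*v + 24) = v + 6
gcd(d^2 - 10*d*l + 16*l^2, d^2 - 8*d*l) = d - 8*l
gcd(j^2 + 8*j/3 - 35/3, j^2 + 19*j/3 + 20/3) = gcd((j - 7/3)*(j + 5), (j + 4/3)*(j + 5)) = j + 5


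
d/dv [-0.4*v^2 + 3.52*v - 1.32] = 3.52 - 0.8*v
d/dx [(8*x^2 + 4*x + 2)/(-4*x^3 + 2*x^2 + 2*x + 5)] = 8*(4*x^4 + 4*x^3 + 4*x^2 + 9*x + 2)/(16*x^6 - 16*x^5 - 12*x^4 - 32*x^3 + 24*x^2 + 20*x + 25)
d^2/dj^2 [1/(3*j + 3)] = 2/(3*(j + 1)^3)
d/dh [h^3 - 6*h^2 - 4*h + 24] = 3*h^2 - 12*h - 4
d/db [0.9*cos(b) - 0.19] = -0.9*sin(b)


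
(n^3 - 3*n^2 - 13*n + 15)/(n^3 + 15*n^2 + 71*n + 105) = (n^2 - 6*n + 5)/(n^2 + 12*n + 35)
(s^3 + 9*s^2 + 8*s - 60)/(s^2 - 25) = (s^2 + 4*s - 12)/(s - 5)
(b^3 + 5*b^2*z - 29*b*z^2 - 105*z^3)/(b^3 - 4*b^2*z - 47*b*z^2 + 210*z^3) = (-b - 3*z)/(-b + 6*z)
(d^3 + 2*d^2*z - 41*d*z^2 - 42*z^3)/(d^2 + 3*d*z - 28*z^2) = (-d^2 + 5*d*z + 6*z^2)/(-d + 4*z)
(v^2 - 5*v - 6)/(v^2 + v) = (v - 6)/v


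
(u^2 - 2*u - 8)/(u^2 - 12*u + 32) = (u + 2)/(u - 8)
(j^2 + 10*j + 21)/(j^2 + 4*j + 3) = (j + 7)/(j + 1)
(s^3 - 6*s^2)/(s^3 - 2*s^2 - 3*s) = s*(6 - s)/(-s^2 + 2*s + 3)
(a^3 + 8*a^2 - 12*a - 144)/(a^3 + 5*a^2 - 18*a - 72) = (a + 6)/(a + 3)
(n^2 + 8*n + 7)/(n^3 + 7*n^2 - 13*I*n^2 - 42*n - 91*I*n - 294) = (n + 1)/(n^2 - 13*I*n - 42)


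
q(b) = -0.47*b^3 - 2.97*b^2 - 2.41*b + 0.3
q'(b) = -1.41*b^2 - 5.94*b - 2.41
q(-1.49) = -1.15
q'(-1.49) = 3.31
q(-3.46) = -7.45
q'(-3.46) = 1.26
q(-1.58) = -1.45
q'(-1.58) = 3.46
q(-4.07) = -7.40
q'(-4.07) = -1.59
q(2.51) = -31.89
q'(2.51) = -26.20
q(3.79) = -77.08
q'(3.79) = -45.18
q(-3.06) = -6.67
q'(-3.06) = 2.56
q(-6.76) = 26.06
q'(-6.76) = -26.69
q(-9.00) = 124.05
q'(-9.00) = -63.16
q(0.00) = 0.30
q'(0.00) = -2.41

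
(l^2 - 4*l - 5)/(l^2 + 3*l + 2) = (l - 5)/(l + 2)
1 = 1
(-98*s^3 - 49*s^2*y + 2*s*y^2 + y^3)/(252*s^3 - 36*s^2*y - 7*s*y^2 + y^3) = (14*s^2 + 9*s*y + y^2)/(-36*s^2 + y^2)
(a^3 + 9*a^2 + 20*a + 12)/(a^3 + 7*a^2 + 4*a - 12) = (a + 1)/(a - 1)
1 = 1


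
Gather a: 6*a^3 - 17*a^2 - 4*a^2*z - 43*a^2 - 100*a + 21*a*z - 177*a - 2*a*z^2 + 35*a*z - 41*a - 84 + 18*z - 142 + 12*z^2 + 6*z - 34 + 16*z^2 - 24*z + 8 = 6*a^3 + a^2*(-4*z - 60) + a*(-2*z^2 + 56*z - 318) + 28*z^2 - 252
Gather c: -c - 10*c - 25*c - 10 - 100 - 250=-36*c - 360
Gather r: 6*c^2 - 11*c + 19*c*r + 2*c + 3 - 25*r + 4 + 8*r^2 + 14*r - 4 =6*c^2 - 9*c + 8*r^2 + r*(19*c - 11) + 3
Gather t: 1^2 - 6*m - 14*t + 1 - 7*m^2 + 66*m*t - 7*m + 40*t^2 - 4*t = -7*m^2 - 13*m + 40*t^2 + t*(66*m - 18) + 2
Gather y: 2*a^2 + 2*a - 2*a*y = 2*a^2 - 2*a*y + 2*a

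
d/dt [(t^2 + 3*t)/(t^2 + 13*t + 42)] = 2*(5*t^2 + 42*t + 63)/(t^4 + 26*t^3 + 253*t^2 + 1092*t + 1764)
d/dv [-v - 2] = -1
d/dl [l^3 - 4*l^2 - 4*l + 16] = 3*l^2 - 8*l - 4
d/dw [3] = 0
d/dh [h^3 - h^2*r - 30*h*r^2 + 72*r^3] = 3*h^2 - 2*h*r - 30*r^2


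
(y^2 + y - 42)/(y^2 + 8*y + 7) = (y - 6)/(y + 1)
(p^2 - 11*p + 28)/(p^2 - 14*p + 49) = (p - 4)/(p - 7)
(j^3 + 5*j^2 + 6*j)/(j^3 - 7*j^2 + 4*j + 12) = j*(j^2 + 5*j + 6)/(j^3 - 7*j^2 + 4*j + 12)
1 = 1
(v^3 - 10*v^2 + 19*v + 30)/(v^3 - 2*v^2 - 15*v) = (v^2 - 5*v - 6)/(v*(v + 3))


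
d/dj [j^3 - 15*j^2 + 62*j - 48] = 3*j^2 - 30*j + 62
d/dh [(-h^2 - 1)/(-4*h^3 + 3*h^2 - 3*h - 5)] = (-4*h^4 - 9*h^2 + 16*h - 3)/(16*h^6 - 24*h^5 + 33*h^4 + 22*h^3 - 21*h^2 + 30*h + 25)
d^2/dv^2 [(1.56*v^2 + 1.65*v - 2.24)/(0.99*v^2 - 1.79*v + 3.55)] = (8.763282*v^3 - 46.068264*v^2 - 10.976526*v + 61.680242)/(0.970299*v^6 - 5.263137*v^5 + 19.954242*v^4 - 43.481069*v^3 + 71.55309*v^2 - 67.675425*v + 44.738875)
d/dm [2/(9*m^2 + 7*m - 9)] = 2*(-18*m - 7)/(9*m^2 + 7*m - 9)^2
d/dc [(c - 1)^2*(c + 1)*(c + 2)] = 4*c^3 + 3*c^2 - 6*c - 1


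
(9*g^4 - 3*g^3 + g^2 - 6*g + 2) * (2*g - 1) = 18*g^5 - 15*g^4 + 5*g^3 - 13*g^2 + 10*g - 2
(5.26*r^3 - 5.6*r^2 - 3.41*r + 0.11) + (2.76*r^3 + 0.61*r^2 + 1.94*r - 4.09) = 8.02*r^3 - 4.99*r^2 - 1.47*r - 3.98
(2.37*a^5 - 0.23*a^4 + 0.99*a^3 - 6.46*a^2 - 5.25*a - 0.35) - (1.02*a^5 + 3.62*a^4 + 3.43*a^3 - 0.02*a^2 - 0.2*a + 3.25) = 1.35*a^5 - 3.85*a^4 - 2.44*a^3 - 6.44*a^2 - 5.05*a - 3.6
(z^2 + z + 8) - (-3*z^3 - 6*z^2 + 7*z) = 3*z^3 + 7*z^2 - 6*z + 8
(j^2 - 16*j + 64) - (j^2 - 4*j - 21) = 85 - 12*j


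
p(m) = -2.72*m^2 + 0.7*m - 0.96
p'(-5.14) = 28.66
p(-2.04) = -13.71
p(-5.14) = -76.42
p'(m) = 0.7 - 5.44*m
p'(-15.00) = 82.30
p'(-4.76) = 26.59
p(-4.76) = -65.92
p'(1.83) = -9.26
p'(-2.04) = 11.80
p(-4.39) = -56.45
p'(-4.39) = 24.58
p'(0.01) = 0.65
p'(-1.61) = 9.46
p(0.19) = -0.93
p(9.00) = -214.98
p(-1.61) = -9.14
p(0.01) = -0.95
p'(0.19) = -0.33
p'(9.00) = -48.26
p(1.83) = -8.79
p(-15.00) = -623.46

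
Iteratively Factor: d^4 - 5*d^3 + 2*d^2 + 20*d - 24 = (d - 3)*(d^3 - 2*d^2 - 4*d + 8) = (d - 3)*(d + 2)*(d^2 - 4*d + 4) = (d - 3)*(d - 2)*(d + 2)*(d - 2)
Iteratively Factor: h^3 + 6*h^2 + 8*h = (h + 2)*(h^2 + 4*h) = (h + 2)*(h + 4)*(h)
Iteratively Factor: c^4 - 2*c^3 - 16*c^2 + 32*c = (c + 4)*(c^3 - 6*c^2 + 8*c) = (c - 2)*(c + 4)*(c^2 - 4*c) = (c - 4)*(c - 2)*(c + 4)*(c)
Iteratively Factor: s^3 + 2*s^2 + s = (s + 1)*(s^2 + s) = s*(s + 1)*(s + 1)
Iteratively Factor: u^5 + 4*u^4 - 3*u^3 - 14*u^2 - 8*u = (u)*(u^4 + 4*u^3 - 3*u^2 - 14*u - 8) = u*(u + 1)*(u^3 + 3*u^2 - 6*u - 8) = u*(u - 2)*(u + 1)*(u^2 + 5*u + 4) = u*(u - 2)*(u + 1)^2*(u + 4)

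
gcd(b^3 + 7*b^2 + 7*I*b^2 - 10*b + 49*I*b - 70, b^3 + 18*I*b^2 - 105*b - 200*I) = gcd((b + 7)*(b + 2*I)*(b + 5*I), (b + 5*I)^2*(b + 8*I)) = b + 5*I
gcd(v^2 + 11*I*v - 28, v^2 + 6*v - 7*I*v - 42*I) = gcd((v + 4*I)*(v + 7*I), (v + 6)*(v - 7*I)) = 1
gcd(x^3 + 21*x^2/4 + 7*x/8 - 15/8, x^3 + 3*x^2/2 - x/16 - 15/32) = x^2 + x/4 - 3/8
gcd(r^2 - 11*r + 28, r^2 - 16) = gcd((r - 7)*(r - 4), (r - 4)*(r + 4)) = r - 4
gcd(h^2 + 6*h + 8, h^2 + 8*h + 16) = h + 4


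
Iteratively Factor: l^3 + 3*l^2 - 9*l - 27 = (l + 3)*(l^2 - 9) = (l + 3)^2*(l - 3)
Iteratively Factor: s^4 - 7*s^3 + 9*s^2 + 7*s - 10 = (s + 1)*(s^3 - 8*s^2 + 17*s - 10) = (s - 2)*(s + 1)*(s^2 - 6*s + 5) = (s - 5)*(s - 2)*(s + 1)*(s - 1)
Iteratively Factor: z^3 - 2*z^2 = (z)*(z^2 - 2*z) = z^2*(z - 2)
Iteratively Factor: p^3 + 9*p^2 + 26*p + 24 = (p + 2)*(p^2 + 7*p + 12) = (p + 2)*(p + 3)*(p + 4)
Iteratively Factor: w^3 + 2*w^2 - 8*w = (w - 2)*(w^2 + 4*w) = (w - 2)*(w + 4)*(w)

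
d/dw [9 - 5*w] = -5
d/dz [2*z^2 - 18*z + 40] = 4*z - 18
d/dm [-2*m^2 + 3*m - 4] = 3 - 4*m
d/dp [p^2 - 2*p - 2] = 2*p - 2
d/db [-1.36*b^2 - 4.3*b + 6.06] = -2.72*b - 4.3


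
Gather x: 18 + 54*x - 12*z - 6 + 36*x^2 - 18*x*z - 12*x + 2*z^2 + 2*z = 36*x^2 + x*(42 - 18*z) + 2*z^2 - 10*z + 12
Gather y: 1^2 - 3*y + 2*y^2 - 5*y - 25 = 2*y^2 - 8*y - 24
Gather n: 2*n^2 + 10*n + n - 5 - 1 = 2*n^2 + 11*n - 6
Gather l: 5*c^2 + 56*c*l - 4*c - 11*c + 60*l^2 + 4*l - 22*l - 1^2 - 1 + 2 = 5*c^2 - 15*c + 60*l^2 + l*(56*c - 18)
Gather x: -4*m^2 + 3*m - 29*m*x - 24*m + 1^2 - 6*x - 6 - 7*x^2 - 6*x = -4*m^2 - 21*m - 7*x^2 + x*(-29*m - 12) - 5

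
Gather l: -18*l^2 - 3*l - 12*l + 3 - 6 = -18*l^2 - 15*l - 3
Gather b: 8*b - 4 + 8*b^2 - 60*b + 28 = 8*b^2 - 52*b + 24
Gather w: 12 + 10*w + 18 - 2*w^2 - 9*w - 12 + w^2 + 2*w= -w^2 + 3*w + 18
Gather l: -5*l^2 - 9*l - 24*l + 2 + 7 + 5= -5*l^2 - 33*l + 14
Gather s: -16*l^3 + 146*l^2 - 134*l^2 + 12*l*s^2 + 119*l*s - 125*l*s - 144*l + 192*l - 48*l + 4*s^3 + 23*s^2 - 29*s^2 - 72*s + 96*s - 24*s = -16*l^3 + 12*l^2 - 6*l*s + 4*s^3 + s^2*(12*l - 6)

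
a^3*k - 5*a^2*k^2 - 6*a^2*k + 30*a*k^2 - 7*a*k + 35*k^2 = (a - 7)*(a - 5*k)*(a*k + k)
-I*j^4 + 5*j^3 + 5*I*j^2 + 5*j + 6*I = (j - I)*(j + 2*I)*(j + 3*I)*(-I*j + 1)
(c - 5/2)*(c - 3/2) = c^2 - 4*c + 15/4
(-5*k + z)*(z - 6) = -5*k*z + 30*k + z^2 - 6*z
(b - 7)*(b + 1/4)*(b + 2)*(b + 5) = b^4 + b^3/4 - 39*b^2 - 319*b/4 - 35/2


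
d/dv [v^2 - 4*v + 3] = 2*v - 4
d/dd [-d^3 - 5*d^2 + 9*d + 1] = -3*d^2 - 10*d + 9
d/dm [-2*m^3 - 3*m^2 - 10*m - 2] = -6*m^2 - 6*m - 10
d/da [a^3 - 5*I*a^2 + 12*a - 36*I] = 3*a^2 - 10*I*a + 12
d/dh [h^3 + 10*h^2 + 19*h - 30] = 3*h^2 + 20*h + 19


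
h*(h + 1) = h^2 + h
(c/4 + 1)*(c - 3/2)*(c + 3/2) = c^3/4 + c^2 - 9*c/16 - 9/4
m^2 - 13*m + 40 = (m - 8)*(m - 5)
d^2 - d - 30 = (d - 6)*(d + 5)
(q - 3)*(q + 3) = q^2 - 9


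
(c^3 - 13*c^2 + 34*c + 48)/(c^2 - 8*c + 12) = (c^2 - 7*c - 8)/(c - 2)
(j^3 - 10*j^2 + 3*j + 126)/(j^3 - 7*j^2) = 1 - 3/j - 18/j^2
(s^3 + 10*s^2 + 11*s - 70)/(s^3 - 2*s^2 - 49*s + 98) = (s + 5)/(s - 7)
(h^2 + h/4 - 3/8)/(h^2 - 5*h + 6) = (h^2 + h/4 - 3/8)/(h^2 - 5*h + 6)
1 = 1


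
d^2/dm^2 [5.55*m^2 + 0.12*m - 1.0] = 11.1000000000000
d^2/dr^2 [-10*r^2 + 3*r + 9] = -20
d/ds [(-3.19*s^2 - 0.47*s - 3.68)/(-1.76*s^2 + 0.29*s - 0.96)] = (-1.7523*s^2 - 6.8288*s + 1.5184)/(3.0976*s^4 - 1.0208*s^3 + 3.4633*s^2 - 0.5568*s + 0.9216)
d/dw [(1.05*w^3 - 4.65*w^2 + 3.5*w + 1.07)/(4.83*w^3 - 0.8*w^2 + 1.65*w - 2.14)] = (1.77635683940025e-15*w^5 + 21.6195*w^4 - 30.345*w^3 - 27.1178*w^2 + 21.614*w - 9.2555)/(23.3289*w^6 - 7.728*w^5 + 16.579*w^4 - 23.3124*w^3 + 6.1465*w^2 - 7.062*w + 4.5796)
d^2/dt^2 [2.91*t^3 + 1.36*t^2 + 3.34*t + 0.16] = 17.46*t + 2.72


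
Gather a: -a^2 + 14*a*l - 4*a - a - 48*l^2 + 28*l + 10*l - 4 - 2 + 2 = -a^2 + a*(14*l - 5) - 48*l^2 + 38*l - 4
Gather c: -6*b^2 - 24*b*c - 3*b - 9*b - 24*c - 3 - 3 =-6*b^2 - 12*b + c*(-24*b - 24) - 6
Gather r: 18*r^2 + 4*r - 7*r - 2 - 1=18*r^2 - 3*r - 3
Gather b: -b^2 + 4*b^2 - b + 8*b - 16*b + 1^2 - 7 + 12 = 3*b^2 - 9*b + 6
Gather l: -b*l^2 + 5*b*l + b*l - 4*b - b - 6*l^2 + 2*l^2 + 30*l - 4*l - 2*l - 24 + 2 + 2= -5*b + l^2*(-b - 4) + l*(6*b + 24) - 20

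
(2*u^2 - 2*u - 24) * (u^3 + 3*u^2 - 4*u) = 2*u^5 + 4*u^4 - 38*u^3 - 64*u^2 + 96*u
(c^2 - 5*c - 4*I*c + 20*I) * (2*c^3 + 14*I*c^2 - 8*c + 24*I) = 2*c^5 - 10*c^4 + 6*I*c^4 + 48*c^3 - 30*I*c^3 - 240*c^2 + 56*I*c^2 + 96*c - 280*I*c - 480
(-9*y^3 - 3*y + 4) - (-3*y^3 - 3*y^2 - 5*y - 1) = -6*y^3 + 3*y^2 + 2*y + 5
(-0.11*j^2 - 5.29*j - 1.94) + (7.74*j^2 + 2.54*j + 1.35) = 7.63*j^2 - 2.75*j - 0.59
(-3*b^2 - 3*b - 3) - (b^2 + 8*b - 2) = -4*b^2 - 11*b - 1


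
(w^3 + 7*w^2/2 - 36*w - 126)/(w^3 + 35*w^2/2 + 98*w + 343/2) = (w^2 - 36)/(w^2 + 14*w + 49)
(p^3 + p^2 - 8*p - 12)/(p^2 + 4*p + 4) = p - 3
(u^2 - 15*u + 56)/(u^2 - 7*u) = (u - 8)/u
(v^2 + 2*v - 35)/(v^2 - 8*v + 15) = (v + 7)/(v - 3)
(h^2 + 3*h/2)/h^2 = (h + 3/2)/h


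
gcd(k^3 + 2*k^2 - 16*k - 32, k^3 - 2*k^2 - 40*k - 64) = k^2 + 6*k + 8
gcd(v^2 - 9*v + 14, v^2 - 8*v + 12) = v - 2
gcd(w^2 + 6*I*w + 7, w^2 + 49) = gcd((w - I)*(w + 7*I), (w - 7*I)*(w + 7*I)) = w + 7*I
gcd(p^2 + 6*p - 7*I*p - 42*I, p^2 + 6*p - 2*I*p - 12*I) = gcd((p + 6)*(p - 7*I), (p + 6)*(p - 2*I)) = p + 6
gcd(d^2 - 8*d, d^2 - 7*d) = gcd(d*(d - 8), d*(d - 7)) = d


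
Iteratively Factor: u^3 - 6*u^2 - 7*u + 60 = (u - 5)*(u^2 - u - 12) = (u - 5)*(u - 4)*(u + 3)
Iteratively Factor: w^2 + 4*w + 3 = (w + 3)*(w + 1)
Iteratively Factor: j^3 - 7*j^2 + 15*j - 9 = (j - 1)*(j^2 - 6*j + 9) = (j - 3)*(j - 1)*(j - 3)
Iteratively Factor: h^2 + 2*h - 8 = (h - 2)*(h + 4)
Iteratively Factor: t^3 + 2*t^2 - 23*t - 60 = (t - 5)*(t^2 + 7*t + 12) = (t - 5)*(t + 4)*(t + 3)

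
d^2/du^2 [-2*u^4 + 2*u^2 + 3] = 4 - 24*u^2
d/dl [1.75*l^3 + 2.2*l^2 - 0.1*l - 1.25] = 5.25*l^2 + 4.4*l - 0.1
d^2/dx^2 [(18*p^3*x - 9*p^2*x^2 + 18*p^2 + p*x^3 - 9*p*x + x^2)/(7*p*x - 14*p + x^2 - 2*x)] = 2*((7*p + 2*x - 2)^2*(18*p^3*x - 9*p^2*x^2 + 18*p^2 + p*x^3 - 9*p*x + x^2) + (-9*p^2 + 3*p*x + 1)*(7*p*x - 14*p + x^2 - 2*x)^2 + (7*p*x - 14*p + x^2 - 2*x)*(-18*p^3*x + 9*p^2*x^2 - 18*p^2 - p*x^3 + 9*p*x - x^2 - (7*p + 2*x - 2)*(18*p^3 - 18*p^2*x + 3*p*x^2 - 9*p + 2*x)))/(7*p*x - 14*p + x^2 - 2*x)^3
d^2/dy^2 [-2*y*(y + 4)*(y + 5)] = -12*y - 36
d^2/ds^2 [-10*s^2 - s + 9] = -20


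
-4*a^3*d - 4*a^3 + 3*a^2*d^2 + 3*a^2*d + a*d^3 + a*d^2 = (-a + d)*(4*a + d)*(a*d + a)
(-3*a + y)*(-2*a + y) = 6*a^2 - 5*a*y + y^2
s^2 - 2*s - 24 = (s - 6)*(s + 4)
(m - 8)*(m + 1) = m^2 - 7*m - 8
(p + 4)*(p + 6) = p^2 + 10*p + 24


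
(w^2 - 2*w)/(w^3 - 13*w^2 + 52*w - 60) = w/(w^2 - 11*w + 30)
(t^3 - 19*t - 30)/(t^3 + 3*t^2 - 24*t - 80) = (t^2 + 5*t + 6)/(t^2 + 8*t + 16)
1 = 1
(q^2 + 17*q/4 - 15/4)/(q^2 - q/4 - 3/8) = 2*(q + 5)/(2*q + 1)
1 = 1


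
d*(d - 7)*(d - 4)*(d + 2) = d^4 - 9*d^3 + 6*d^2 + 56*d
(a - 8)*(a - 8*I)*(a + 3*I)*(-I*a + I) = -I*a^4 - 5*a^3 + 9*I*a^3 + 45*a^2 - 32*I*a^2 - 40*a + 216*I*a - 192*I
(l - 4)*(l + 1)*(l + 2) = l^3 - l^2 - 10*l - 8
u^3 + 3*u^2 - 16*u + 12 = (u - 2)*(u - 1)*(u + 6)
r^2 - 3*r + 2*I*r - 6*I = (r - 3)*(r + 2*I)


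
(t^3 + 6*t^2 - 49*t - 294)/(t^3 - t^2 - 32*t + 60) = (t^2 - 49)/(t^2 - 7*t + 10)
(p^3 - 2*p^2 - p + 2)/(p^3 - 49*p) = (p^3 - 2*p^2 - p + 2)/(p*(p^2 - 49))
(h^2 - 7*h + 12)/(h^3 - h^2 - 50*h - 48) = (-h^2 + 7*h - 12)/(-h^3 + h^2 + 50*h + 48)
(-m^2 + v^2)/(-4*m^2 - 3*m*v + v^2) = (-m + v)/(-4*m + v)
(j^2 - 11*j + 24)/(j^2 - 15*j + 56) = (j - 3)/(j - 7)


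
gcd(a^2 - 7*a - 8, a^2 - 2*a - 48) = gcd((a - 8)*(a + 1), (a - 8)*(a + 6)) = a - 8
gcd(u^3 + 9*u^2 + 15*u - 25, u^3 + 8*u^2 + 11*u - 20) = u^2 + 4*u - 5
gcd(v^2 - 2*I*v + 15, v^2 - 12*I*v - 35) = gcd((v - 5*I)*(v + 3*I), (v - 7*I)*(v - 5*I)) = v - 5*I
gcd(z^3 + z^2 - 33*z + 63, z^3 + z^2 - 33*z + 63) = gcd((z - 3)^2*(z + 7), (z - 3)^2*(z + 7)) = z^3 + z^2 - 33*z + 63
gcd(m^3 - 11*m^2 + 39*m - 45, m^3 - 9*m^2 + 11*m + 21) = m - 3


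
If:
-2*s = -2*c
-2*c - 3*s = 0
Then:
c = 0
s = 0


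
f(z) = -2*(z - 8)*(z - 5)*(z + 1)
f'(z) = -2*(z - 8)*(z - 5) - 2*(z - 8)*(z + 1) - 2*(z - 5)*(z + 1) = -6*z^2 + 48*z - 54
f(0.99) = -111.88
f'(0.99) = -12.36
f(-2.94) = 337.03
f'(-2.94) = -246.98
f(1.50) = -113.75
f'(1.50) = 4.50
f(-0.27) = -63.63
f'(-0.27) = -67.40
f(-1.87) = 117.98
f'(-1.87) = -164.74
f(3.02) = -79.28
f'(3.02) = 36.24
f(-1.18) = 20.42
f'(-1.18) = -118.99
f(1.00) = -112.00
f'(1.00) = -12.00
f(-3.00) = 352.00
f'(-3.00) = -252.00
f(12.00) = -728.00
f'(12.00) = -342.00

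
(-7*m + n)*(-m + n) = 7*m^2 - 8*m*n + n^2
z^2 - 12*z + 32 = (z - 8)*(z - 4)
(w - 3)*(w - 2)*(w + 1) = w^3 - 4*w^2 + w + 6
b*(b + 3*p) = b^2 + 3*b*p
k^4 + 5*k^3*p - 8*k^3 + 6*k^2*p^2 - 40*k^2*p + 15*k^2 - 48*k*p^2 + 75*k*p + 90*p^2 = (k - 5)*(k - 3)*(k + 2*p)*(k + 3*p)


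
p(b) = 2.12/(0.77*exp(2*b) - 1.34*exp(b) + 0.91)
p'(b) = 2.12*(-1.54*exp(2*b) + 1.34*exp(b))/(0.77*exp(2*b) - 1.34*exp(b) + 0.91)^2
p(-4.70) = 2.36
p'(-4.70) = 0.03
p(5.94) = 0.00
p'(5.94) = -0.00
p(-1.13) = 3.80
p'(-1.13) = 1.86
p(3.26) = 0.00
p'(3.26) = -0.01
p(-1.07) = 3.92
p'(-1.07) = 2.02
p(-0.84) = 4.46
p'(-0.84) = 2.74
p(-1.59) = 3.17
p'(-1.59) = 0.99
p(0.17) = 5.25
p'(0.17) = -7.49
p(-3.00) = 2.51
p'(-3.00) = 0.19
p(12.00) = 0.00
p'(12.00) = 0.00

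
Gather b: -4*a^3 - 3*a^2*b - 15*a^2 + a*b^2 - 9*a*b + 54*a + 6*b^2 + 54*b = -4*a^3 - 15*a^2 + 54*a + b^2*(a + 6) + b*(-3*a^2 - 9*a + 54)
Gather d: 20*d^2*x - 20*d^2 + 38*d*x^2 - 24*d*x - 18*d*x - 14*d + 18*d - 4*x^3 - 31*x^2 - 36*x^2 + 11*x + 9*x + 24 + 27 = d^2*(20*x - 20) + d*(38*x^2 - 42*x + 4) - 4*x^3 - 67*x^2 + 20*x + 51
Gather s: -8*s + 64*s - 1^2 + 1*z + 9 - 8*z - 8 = 56*s - 7*z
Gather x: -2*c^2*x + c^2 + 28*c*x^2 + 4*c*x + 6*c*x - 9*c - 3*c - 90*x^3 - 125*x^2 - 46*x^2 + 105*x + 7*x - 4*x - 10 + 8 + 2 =c^2 - 12*c - 90*x^3 + x^2*(28*c - 171) + x*(-2*c^2 + 10*c + 108)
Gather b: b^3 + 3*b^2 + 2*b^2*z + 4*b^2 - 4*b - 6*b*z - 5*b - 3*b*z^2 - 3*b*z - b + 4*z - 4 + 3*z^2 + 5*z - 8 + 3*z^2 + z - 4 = b^3 + b^2*(2*z + 7) + b*(-3*z^2 - 9*z - 10) + 6*z^2 + 10*z - 16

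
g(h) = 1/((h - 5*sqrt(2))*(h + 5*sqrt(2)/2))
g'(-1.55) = 0.02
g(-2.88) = -0.15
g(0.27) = -0.04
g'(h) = -1/((h - 5*sqrt(2))*(h + 5*sqrt(2)/2)^2) - 1/((h - 5*sqrt(2))^2*(h + 5*sqrt(2)/2))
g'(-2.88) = 0.22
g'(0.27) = 0.00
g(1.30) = -0.04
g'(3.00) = 0.00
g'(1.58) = 0.00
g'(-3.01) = 0.34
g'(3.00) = 0.00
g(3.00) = -0.04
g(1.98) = -0.04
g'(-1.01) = 0.01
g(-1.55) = -0.06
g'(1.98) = 0.00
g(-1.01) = -0.05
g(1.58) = -0.04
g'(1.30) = 0.00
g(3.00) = -0.04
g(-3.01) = -0.19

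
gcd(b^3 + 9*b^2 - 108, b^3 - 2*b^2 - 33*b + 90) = b^2 + 3*b - 18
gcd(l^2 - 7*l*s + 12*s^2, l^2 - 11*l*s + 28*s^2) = -l + 4*s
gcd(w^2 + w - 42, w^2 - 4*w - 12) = w - 6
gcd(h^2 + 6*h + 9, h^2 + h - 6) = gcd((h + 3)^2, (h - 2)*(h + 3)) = h + 3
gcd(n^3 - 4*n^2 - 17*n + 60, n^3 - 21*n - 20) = n^2 - n - 20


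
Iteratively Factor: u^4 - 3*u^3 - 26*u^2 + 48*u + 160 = (u - 5)*(u^3 + 2*u^2 - 16*u - 32) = (u - 5)*(u + 2)*(u^2 - 16) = (u - 5)*(u + 2)*(u + 4)*(u - 4)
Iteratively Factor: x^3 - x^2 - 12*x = (x + 3)*(x^2 - 4*x) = (x - 4)*(x + 3)*(x)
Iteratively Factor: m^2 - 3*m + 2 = (m - 2)*(m - 1)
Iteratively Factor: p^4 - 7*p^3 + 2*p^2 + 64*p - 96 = (p - 2)*(p^3 - 5*p^2 - 8*p + 48) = (p - 4)*(p - 2)*(p^2 - p - 12) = (p - 4)^2*(p - 2)*(p + 3)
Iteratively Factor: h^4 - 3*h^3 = (h - 3)*(h^3) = h*(h - 3)*(h^2) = h^2*(h - 3)*(h)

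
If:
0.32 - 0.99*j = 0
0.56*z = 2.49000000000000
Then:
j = 0.32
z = 4.45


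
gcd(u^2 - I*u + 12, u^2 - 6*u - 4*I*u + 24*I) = u - 4*I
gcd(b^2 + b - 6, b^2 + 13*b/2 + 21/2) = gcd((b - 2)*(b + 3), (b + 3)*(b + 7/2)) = b + 3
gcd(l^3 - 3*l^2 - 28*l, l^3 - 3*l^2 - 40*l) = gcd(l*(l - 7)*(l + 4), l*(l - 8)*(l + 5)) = l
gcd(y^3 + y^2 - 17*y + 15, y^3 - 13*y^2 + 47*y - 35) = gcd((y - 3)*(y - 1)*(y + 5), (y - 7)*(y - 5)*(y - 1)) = y - 1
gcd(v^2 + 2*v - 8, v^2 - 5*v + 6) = v - 2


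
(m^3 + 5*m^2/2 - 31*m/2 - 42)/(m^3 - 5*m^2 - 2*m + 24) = (m^2 + 13*m/2 + 21/2)/(m^2 - m - 6)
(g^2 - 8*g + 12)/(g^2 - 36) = (g - 2)/(g + 6)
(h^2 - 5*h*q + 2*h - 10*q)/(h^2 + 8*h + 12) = (h - 5*q)/(h + 6)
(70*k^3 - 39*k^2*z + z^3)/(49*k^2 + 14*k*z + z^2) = (10*k^2 - 7*k*z + z^2)/(7*k + z)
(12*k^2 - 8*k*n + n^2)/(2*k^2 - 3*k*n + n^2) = (6*k - n)/(k - n)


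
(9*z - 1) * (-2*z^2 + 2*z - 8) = -18*z^3 + 20*z^2 - 74*z + 8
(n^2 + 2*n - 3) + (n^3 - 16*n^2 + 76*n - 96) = n^3 - 15*n^2 + 78*n - 99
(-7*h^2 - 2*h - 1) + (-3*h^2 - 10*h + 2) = -10*h^2 - 12*h + 1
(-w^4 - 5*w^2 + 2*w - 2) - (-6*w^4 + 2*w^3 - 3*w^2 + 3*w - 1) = 5*w^4 - 2*w^3 - 2*w^2 - w - 1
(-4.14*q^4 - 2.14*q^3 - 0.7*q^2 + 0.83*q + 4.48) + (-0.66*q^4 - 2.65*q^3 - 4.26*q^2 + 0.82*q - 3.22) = -4.8*q^4 - 4.79*q^3 - 4.96*q^2 + 1.65*q + 1.26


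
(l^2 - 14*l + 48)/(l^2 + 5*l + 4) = (l^2 - 14*l + 48)/(l^2 + 5*l + 4)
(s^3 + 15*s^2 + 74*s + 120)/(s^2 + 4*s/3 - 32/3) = 3*(s^2 + 11*s + 30)/(3*s - 8)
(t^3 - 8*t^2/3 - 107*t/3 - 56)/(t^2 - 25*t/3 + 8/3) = (3*t^2 + 16*t + 21)/(3*t - 1)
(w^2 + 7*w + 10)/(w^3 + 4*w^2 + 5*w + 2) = (w + 5)/(w^2 + 2*w + 1)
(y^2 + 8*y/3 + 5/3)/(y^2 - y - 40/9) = 3*(y + 1)/(3*y - 8)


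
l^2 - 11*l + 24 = (l - 8)*(l - 3)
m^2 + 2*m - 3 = (m - 1)*(m + 3)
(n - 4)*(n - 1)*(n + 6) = n^3 + n^2 - 26*n + 24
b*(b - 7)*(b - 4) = b^3 - 11*b^2 + 28*b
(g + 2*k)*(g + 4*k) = g^2 + 6*g*k + 8*k^2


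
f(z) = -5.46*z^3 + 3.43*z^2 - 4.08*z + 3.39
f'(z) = -16.38*z^2 + 6.86*z - 4.08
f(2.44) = -65.46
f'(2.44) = -84.86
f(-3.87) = 387.02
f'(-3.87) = -275.95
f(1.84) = -26.52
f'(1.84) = -46.91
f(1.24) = -6.81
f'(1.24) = -20.76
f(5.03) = -625.21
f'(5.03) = -384.00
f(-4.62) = 633.87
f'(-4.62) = -385.39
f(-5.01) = 796.53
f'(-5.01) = -449.59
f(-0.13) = 3.99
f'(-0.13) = -5.25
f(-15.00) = 19263.84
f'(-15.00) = -3792.48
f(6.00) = -1076.97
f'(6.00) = -552.60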